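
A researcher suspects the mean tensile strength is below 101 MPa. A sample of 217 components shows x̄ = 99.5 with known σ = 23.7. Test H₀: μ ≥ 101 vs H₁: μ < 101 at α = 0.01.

z = -0.932. Critical value: -2.33. Fail to reject H₀.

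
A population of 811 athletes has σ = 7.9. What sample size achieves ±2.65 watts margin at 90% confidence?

Without FPC: n₀ = (1.645×7.9/2.65)² = 24.049. With FPC: n = n₀N/(n₀+N-1) = 23.4 → n = 24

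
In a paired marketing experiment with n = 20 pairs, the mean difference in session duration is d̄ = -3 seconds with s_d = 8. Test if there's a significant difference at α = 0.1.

t = d̄/(s_d/√n) = -3/(8/√20) = -1.677. df = 19, critical t = ±1.729. Fail to reject H₀.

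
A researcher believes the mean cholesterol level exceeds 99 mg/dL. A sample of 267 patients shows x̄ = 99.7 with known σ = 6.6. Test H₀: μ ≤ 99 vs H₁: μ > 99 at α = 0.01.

z = 1.733. Critical value: 2.33. Fail to reject H₀.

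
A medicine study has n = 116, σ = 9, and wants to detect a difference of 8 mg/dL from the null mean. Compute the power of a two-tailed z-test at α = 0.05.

SE = σ/√n = 9/√116 = 0.836. Non-centrality λ = d/SE = 8/0.836 = 9.574. Power ≈ Φ(λ - z_{α/2}) = Φ(9.574 - 1.96) = Φ(7.614) = 1.0.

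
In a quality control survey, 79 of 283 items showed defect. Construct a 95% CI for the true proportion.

p̂ = 0.279. CI = p̂ ± z*√(p̂(1-p̂)/n) = (0.227, 0.331)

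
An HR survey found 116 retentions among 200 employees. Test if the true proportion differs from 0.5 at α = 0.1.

p̂ = 0.58, p₀ = 0.5. z = (p̂ - p₀)/√(p₀(1-p₀)/n) = 2.263. Critical: ±1.645. Reject H₀.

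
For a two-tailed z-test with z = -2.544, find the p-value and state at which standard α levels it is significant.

p = 2·P(Z > |-2.544|) = 2·(1 - Φ(2.544)) ≈ 0.011. Significant at α = 0.1; Significant at α = 0.05.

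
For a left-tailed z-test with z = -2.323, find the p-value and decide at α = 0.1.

p = P(Z < -2.323) = Φ(-2.323) ≈ 0.0101. Since p < 0.1, reject H₀ (significant) at α = 0.1.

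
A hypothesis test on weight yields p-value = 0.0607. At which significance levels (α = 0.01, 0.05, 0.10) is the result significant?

p = 0.0607. Significant at: α = 0.1.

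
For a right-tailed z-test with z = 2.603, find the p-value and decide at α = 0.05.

p = P(Z > 2.603) = 1 - Φ(2.603) ≈ 0.0046. Since p < 0.05, reject H₀ (significant) at α = 0.05.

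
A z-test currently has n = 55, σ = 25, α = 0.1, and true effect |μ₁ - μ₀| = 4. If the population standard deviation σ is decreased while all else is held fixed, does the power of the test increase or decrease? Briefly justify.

Power increases: a smaller σ shrinks the standard error σ/√n, moving the sampling distribution under H₁ further from the critical value.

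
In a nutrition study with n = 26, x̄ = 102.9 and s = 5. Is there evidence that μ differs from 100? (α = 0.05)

t = (x̄ - μ₀)/(s/√n) = (102.9 - 100)/(5/√26) = 2.957. df = 25, critical t = ±2.06. Reject H₀.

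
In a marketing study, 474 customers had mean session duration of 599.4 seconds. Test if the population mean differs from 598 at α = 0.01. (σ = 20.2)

z = (x̄ - μ₀)/(σ/√n) = (599.4 - 598)/(20.2/√474) = 1.509. Critical value: ±2.576. Since |1.509| ≤ 2.576, Fail to reject H₀.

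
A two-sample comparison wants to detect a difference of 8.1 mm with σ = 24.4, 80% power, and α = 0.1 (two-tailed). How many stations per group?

n per group = 2(z_α/2 + z_β)²σ²/d² = 2×(1.645 + 0.84)²×24.4²/8.1² = 112.1 → n = 113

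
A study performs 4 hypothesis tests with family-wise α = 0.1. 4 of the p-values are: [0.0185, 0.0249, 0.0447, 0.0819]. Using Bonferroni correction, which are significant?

Bonferroni α = 0.1/4 = 0.025. Significant p-values: [0.0185, 0.0249]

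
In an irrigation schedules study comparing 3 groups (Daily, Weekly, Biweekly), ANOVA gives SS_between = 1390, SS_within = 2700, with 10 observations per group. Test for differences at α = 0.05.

df_between = 2, df_within = 27. F = MS_between/MS_within = 695.0/100.0 = 6.95. F_crit ≈ 3.354. Reject H₀. At least one mean differs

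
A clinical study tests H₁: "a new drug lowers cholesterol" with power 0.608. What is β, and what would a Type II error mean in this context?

β = 1 - power = 1 - 0.608 = 0.392. A Type II error is failing to reject H₀ when H₀ is false (false negative) — here, failing to conclude that a new drug lowers cholesterol when in fact it is true. Consequence: shelving an effective drug — patients miss out on a treatment that would have helped.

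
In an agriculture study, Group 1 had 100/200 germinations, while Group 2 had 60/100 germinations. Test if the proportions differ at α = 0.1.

p̂₁ = 0.5, p̂₂ = 0.6, pooled p̂ = 0.533. z = -1.637. Critical: ±1.645. Fail to reject H₀.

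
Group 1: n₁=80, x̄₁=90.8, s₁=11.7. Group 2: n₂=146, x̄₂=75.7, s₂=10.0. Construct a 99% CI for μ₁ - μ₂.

Difference = 15.1. SE = √(11.7²/80 + 10.0²/146) = 1.548. CI = (11.11, 19.09)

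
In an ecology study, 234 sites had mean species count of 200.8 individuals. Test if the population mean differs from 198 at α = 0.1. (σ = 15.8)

z = (x̄ - μ₀)/(σ/√n) = (200.8 - 198)/(15.8/√234) = 2.711. Critical value: ±1.645. Since |2.711| > 1.645, Reject H₀.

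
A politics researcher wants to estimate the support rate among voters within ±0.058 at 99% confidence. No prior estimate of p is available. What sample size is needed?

Conservative approach: use p = 0.5 (maximizes p(1-p) = 0.25). n = z²(0.25)/E² = 2.576²×0.25/0.058² = 493.1 → n = 494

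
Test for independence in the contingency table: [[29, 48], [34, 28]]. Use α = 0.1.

χ² = 4.089. df = 1, critical = 2.706. Reject H₀. Variables are dependent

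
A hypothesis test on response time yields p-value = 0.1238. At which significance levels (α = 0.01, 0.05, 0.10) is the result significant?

p = 0.1238. Not significant at any of the given levels.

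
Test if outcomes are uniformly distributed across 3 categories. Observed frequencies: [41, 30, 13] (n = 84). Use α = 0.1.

Expected = 28 each. χ² = Σ(O-E)²/E = 14.214. df = 2, critical value = 4.605. Reject H₀.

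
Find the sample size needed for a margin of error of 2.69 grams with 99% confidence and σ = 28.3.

n = (z*σ/E)² = (2.576×28.3/2.69)² = 734.4 → n = 735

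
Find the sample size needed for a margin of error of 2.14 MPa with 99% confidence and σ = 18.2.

n = (z*σ/E)² = (2.576×18.2/2.14)² = 480.0 → n = 480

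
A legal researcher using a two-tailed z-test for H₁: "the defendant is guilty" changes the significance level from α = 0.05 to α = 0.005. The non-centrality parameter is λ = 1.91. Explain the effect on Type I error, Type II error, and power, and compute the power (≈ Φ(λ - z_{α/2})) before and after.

Decreasing α from 0.05 to 0.005:
• Type I error rate decreases (α is the Type I rate by definition).
• Critical value moves from z_{α/2} = 1.96 to 2.807, so power = Φ(λ - z_{α/2}) goes from Φ(1.91 - 1.96) = 0.48 to Φ(1.91 - 2.807) = 0.185.
• Type II error rate β = 1 - power therefore increases (0.52 → 0.815).
Appropriate when false positives are costly — here, convicting an innocent person.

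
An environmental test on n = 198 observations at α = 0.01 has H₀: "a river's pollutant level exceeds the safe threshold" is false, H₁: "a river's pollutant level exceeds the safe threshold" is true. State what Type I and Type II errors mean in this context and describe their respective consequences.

Type I (false positive): concluding that a river's pollutant level exceeds the safe threshold when it is not — shutting down a compliant factory unnecessarily. Type II (false negative): failing to conclude that a river's pollutant level exceeds the safe threshold when it is — allowing unsafe pollution to continue. Which is costlier depends on domain priorities and is a judgement call rather than a statistical fact.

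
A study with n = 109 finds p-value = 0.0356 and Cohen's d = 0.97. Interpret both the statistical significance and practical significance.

Statistically significant (p = 0.0356 < 0.05). Cohen's d = 0.97 indicates a large effect size. Both statistical and practical significance should be considered.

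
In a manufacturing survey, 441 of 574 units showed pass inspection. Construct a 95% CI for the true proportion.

p̂ = 0.768. CI = p̂ ± z*√(p̂(1-p̂)/n) = (0.734, 0.803)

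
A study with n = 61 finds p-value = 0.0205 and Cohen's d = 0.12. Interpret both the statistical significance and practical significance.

Statistically significant (p = 0.0205 < 0.05). Cohen's d = 0.12 indicates a very small effect size. Both statistical and practical significance should be considered.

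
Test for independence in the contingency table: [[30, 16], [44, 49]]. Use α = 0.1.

χ² = 3.964. df = 1, critical = 2.706. Reject H₀. Variables are dependent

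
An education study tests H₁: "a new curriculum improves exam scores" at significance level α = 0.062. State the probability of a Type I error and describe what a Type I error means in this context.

P(Type I error) = α = 0.062. A Type I error is rejecting H₀ when H₀ is actually true (false positive) — here, concluding that a new curriculum improves exam scores when in fact this is not the case. Consequence: adopting a curriculum that gives no real benefit — disruption for nothing.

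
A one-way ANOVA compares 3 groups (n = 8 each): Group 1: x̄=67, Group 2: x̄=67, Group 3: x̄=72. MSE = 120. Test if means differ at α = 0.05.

Grand mean = 68.67. SS_between = 133.33, MS_between = 66.67. F = 0.556, F_crit ≈ 3.467. Fail to reject H₀.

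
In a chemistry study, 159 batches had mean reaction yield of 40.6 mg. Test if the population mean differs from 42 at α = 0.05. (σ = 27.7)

z = (x̄ - μ₀)/(σ/√n) = (40.6 - 42)/(27.7/√159) = -0.637. Critical value: ±1.96. Since |-0.637| ≤ 1.96, Fail to reject H₀.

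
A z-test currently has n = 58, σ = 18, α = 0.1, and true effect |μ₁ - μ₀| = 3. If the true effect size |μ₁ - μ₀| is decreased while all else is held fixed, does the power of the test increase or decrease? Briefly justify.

Power decreases: a smaller true effect decreases the non-centrality λ = |μ₁ - μ₀|/(σ/√n).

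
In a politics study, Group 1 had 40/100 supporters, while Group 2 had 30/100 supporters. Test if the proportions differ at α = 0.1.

p̂₁ = 0.4, p̂₂ = 0.3, pooled p̂ = 0.35. z = 1.482. Critical: ±1.645. Fail to reject H₀.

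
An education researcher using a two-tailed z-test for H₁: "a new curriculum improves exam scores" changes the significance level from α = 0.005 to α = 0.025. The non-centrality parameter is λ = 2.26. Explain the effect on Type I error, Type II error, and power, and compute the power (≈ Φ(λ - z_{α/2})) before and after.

Increasing α from 0.005 to 0.025:
• Type I error rate increases (α is the Type I rate by definition).
• Critical value moves from z_{α/2} = 2.807 to 2.241, so power = Φ(λ - z_{α/2}) goes from Φ(2.26 - 2.807) = 0.292 to Φ(2.26 - 2.241) = 0.508.
• Type II error rate β = 1 - power therefore decreases (0.708 → 0.492).
Appropriate when false negatives are costly — here, keeping the old curriculum when the new one would have helped students.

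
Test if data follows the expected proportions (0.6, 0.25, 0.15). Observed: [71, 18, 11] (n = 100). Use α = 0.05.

Expected: [60.0, 25.0, 15.0]. χ² = 5.043. df = 2, critical = 5.991. Fail to reject H₀.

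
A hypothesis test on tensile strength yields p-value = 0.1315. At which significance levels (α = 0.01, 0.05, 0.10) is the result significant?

p = 0.1315. Not significant at any of the given levels.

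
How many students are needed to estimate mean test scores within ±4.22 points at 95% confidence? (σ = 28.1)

n = (z*σ/E)² = (1.96×28.1/4.22)² = 170.3 → n = 171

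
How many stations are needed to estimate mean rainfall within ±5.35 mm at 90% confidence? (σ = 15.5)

n = (z*σ/E)² = (1.645×15.5/5.35)² = 22.7 → n = 23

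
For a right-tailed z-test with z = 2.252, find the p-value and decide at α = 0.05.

p = P(Z > 2.252) = 1 - Φ(2.252) ≈ 0.0122. Since p < 0.05, reject H₀ (significant) at α = 0.05.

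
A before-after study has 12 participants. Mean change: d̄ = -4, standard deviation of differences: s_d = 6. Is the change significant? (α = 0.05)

t = d̄/(s_d/√n) = -4/(6/√12) = -2.309. df = 11, critical t = ±2.201. Reject H₀.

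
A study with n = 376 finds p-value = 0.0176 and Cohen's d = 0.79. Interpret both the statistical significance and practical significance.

Statistically significant (p = 0.0176 < 0.05). Cohen's d = 0.79 indicates a medium effect size. Both statistical and practical significance should be considered.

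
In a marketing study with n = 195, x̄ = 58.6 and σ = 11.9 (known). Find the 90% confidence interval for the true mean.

CI = x̄ ± z*(σ/√n) = 58.6 ± 1.645(11.9/√195) = 58.6 ± 1.4 = (57.2, 60.0)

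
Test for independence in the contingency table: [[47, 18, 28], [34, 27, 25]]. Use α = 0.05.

χ² = 3.788. df = 2, critical = 5.991. Fail to reject H₀. No evidence of dependence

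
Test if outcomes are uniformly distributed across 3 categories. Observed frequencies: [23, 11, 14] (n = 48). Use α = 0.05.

Expected = 16 each. χ² = Σ(O-E)²/E = 4.875. df = 2, critical value = 5.991. Fail to reject H₀.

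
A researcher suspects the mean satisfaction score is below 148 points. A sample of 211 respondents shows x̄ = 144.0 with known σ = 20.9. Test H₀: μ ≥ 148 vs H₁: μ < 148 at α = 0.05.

z = -2.78. Critical value: -1.645. Reject H₀.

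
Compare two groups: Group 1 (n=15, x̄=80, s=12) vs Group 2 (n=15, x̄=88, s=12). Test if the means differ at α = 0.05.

Pooled sp = 12.0. t = -1.826, df = 28. Critical t = ±2.048. Fail to reject H₀.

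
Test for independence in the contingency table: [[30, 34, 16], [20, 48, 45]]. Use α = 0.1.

χ² = 12.912. df = 2, critical = 4.605. Reject H₀. Variables are dependent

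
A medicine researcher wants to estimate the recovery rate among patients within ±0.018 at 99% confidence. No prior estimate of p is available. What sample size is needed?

Conservative approach: use p = 0.5 (maximizes p(1-p) = 0.25). n = z²(0.25)/E² = 2.576²×0.25/0.018² = 5120.2 → n = 5121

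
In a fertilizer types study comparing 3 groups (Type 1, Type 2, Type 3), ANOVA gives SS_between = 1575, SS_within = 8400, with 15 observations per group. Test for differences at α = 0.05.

df_between = 2, df_within = 42. F = MS_between/MS_within = 787.5/200.0 = 3.938. F_crit ≈ 3.22. Reject H₀. At least one mean differs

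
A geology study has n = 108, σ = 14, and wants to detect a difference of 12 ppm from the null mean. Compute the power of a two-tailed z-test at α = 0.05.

SE = σ/√n = 14/√108 = 1.347. Non-centrality λ = d/SE = 12/1.347 = 8.908. Power ≈ Φ(λ - z_{α/2}) = Φ(8.908 - 1.96) = Φ(6.948) = 1.0.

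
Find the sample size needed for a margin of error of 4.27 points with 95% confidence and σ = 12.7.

n = (z*σ/E)² = (1.96×12.7/4.27)² = 34.0 → n = 34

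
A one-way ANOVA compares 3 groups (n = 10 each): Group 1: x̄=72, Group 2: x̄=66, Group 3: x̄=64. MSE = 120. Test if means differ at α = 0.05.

Grand mean = 67.33. SS_between = 346.67, MS_between = 173.33. F = 1.444, F_crit ≈ 3.354. Fail to reject H₀.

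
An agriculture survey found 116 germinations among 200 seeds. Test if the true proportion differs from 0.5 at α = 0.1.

p̂ = 0.58, p₀ = 0.5. z = (p̂ - p₀)/√(p₀(1-p₀)/n) = 2.263. Critical: ±1.645. Reject H₀.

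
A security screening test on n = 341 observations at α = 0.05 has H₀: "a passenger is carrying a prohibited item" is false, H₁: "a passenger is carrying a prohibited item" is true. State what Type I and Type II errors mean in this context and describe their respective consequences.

Type I (false positive): concluding that a passenger is carrying a prohibited item when it is not — detaining an innocent passenger — delay and inconvenience. Type II (false negative): failing to conclude that a passenger is carrying a prohibited item when it is — letting a prohibited item through — security breach. Which is costlier depends on domain priorities and is a judgement call rather than a statistical fact.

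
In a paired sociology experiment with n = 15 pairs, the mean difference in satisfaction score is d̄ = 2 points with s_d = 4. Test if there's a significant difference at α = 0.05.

t = d̄/(s_d/√n) = 2/(4/√15) = 1.936. df = 14, critical t = ±2.145. Fail to reject H₀.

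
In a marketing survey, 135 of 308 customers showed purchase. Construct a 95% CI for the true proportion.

p̂ = 0.438. CI = p̂ ± z*√(p̂(1-p̂)/n) = (0.383, 0.494)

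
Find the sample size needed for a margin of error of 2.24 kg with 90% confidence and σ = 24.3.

n = (z*σ/E)² = (1.645×24.3/2.24)² = 318.5 → n = 319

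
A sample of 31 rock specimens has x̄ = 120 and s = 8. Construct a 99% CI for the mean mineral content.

CI = x̄ ± t*(s/√n) = 120 ± 2.75(8/√31) = (116.05, 123.95)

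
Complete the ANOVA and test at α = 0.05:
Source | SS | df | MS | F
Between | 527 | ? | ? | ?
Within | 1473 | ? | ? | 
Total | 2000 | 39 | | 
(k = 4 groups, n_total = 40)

df_between = 3, df_within = 36. MS_between = 175.67, MS_within = 40.92. F = 4.293, F_crit ≈ 2.866. Reject H₀.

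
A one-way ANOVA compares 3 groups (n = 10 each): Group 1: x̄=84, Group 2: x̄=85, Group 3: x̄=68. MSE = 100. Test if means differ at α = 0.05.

Grand mean = 79.0. SS_between = 1820.0, MS_between = 910.0. F = 9.1, F_crit ≈ 3.354. Reject H₀.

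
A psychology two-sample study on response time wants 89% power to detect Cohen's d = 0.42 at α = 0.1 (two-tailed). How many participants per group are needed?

z_{α/2} = 1.645, z_β = Φ⁻¹(0.89) = 1.227. For small effect (d = 0.42): n per group = 2(z_{α/2} + z_β)²/d² = 2(1.645 + 1.227)²/0.42² = 93.5 → 94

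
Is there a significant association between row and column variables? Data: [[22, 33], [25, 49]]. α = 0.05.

χ² = 0.526. df = 1, critical = 3.841. Fail to reject H₀. No evidence of dependence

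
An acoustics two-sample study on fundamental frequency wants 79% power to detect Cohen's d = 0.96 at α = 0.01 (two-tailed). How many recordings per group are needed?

z_{α/2} = 2.576, z_β = Φ⁻¹(0.79) = 0.806. For large effect (d = 0.96): n per group = 2(z_{α/2} + z_β)²/d² = 2(2.576 + 0.806)²/0.96² = 24.8 → 25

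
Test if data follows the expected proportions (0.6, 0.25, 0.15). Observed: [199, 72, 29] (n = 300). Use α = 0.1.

Expected: [180.0, 75.0, 45.0]. χ² = 7.814. df = 2, critical = 4.605. Reject H₀.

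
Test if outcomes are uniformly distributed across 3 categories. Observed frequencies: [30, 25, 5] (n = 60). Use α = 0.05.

Expected = 20 each. χ² = Σ(O-E)²/E = 17.5. df = 2, critical value = 5.991. Reject H₀.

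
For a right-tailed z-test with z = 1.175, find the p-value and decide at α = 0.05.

p = P(Z > 1.175) = 1 - Φ(1.175) ≈ 0.12. Since p ≥ 0.05, fail to reject H₀ (not significant) at α = 0.05.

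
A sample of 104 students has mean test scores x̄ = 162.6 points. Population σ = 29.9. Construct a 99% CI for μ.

CI = x̄ ± z*(σ/√n) = 162.6 ± 2.576(29.9/√104) = 162.6 ± 7.55 = (155.05, 170.15)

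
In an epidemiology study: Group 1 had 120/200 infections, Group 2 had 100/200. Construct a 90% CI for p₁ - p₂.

p̂₁ = 0.6, p̂₂ = 0.5. Difference = 0.1. CI = (0.019, 0.181)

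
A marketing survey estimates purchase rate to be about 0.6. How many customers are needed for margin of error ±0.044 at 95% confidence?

n = z²p(1-p)/E² = 1.96²×0.6×0.4/0.044² = 476.2 → n = 477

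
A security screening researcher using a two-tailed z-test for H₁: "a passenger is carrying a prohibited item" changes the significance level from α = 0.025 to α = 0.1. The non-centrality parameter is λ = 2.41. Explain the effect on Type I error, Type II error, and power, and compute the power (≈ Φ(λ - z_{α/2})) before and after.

Increasing α from 0.025 to 0.1:
• Type I error rate increases (α is the Type I rate by definition).
• Critical value moves from z_{α/2} = 2.241 to 1.645, so power = Φ(λ - z_{α/2}) goes from Φ(2.41 - 2.241) = 0.567 to Φ(2.41 - 1.645) = 0.778.
• Type II error rate β = 1 - power therefore decreases (0.433 → 0.222).
Appropriate when false negatives are costly — here, letting a prohibited item through — security breach.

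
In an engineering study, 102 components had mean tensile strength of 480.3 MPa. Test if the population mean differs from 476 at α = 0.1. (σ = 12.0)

z = (x̄ - μ₀)/(σ/√n) = (480.3 - 476)/(12.0/√102) = 3.619. Critical value: ±1.645. Since |3.619| > 1.645, Reject H₀.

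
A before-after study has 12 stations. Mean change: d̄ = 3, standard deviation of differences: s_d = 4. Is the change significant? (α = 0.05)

t = d̄/(s_d/√n) = 3/(4/√12) = 2.598. df = 11, critical t = ±2.201. Reject H₀.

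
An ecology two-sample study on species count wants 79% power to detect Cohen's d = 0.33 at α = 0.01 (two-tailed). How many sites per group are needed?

z_{α/2} = 2.576, z_β = Φ⁻¹(0.79) = 0.806. For small effect (d = 0.33): n per group = 2(z_{α/2} + z_β)²/d² = 2(2.576 + 0.806)²/0.33² = 210.1 → 211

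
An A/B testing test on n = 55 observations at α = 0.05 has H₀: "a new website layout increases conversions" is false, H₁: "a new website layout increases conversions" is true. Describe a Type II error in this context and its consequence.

Type II error: failing to reject H₀ when it is false — concluding that a new website layout increases conversions is not supported when in fact it is. Consequence: discarding a layout that would have improved conversions — lost revenue.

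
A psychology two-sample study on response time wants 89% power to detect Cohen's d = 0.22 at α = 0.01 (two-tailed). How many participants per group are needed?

z_{α/2} = 2.576, z_β = Φ⁻¹(0.89) = 1.227. For small effect (d = 0.22): n per group = 2(z_{α/2} + z_β)²/d² = 2(2.576 + 1.227)²/0.22² = 597.6 → 598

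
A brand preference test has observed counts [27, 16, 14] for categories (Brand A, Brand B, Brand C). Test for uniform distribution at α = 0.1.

Expected = 19 each. χ² = Σ(O-E)²/E = 5.158. df = 2, critical value = 4.605. Reject H₀.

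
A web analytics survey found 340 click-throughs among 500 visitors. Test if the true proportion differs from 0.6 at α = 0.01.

p̂ = 0.68, p₀ = 0.6. z = (p̂ - p₀)/√(p₀(1-p₀)/n) = 3.651. Critical: ±2.576. Reject H₀.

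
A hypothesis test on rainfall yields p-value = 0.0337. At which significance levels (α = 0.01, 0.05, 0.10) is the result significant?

p = 0.0337. Significant at: α = 0.05, 0.1.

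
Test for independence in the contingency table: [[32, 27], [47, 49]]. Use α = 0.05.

χ² = 0.407. df = 1, critical = 3.841. Fail to reject H₀. No evidence of dependence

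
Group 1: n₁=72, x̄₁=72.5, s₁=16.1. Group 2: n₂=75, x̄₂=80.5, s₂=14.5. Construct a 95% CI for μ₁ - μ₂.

Difference = -8.0. SE = √(16.1²/72 + 14.5²/75) = 2.531. CI = (-12.96, -3.04)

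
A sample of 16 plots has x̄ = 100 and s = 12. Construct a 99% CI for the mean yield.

CI = x̄ ± t*(s/√n) = 100 ± 2.947(12/√16) = (91.16, 108.84)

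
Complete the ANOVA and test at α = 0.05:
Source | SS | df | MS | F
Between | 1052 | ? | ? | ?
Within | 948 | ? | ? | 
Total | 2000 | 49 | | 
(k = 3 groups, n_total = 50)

df_between = 2, df_within = 47. MS_between = 526.0, MS_within = 20.17. F = 26.078, F_crit ≈ 3.195. Reject H₀.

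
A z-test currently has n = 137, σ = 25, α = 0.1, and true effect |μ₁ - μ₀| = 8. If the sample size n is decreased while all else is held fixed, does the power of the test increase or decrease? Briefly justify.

Power decreases: a smaller n inflates the standard error σ/√n, pulling the sampling distribution under H₁ back toward the critical value.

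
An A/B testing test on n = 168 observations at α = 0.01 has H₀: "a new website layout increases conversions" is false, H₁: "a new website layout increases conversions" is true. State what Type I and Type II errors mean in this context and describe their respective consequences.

Type I (false positive): concluding that a new website layout increases conversions when it is not — rolling out a layout that doesn't actually help — wasted engineering effort. Type II (false negative): failing to conclude that a new website layout increases conversions when it is — discarding a layout that would have improved conversions — lost revenue. Which is costlier depends on domain priorities and is a judgement call rather than a statistical fact.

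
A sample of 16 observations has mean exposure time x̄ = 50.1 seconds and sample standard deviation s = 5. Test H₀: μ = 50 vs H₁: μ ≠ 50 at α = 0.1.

t = (x̄ - μ₀)/(s/√n) = (50.1 - 50)/(5/√16) = 0.08. df = 15, critical t = ±1.753. Fail to reject H₀.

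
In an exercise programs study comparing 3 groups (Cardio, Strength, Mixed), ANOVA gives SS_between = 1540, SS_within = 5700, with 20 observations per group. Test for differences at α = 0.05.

df_between = 2, df_within = 57. F = MS_between/MS_within = 770.0/100.0 = 7.7. F_crit ≈ 3.159. Reject H₀. At least one mean differs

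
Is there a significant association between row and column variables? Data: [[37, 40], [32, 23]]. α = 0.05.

χ² = 1.32. df = 1, critical = 3.841. Fail to reject H₀. No evidence of dependence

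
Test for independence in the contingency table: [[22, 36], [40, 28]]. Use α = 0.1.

χ² = 5.467. df = 1, critical = 2.706. Reject H₀. Variables are dependent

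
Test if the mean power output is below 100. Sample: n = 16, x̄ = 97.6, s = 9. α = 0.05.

t = (97.6 - 100)/(9/√16) = -1.067, df = 15. Critical t = -1.753. Fail to reject H₀.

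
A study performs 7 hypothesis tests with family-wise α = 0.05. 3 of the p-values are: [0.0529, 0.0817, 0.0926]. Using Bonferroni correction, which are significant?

Bonferroni α = 0.05/7 = 0.00714. None of the given p-values are significant.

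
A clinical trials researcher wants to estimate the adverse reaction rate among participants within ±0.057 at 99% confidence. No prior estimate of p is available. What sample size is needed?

Conservative approach: use p = 0.5 (maximizes p(1-p) = 0.25). n = z²(0.25)/E² = 2.576²×0.25/0.057² = 510.6 → n = 511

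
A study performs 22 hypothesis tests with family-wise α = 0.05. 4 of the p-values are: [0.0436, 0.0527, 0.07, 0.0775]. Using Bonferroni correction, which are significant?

Bonferroni α = 0.05/22 = 0.00227. None of the given p-values are significant.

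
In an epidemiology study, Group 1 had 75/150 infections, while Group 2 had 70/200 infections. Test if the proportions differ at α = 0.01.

p̂₁ = 0.5, p̂₂ = 0.35, pooled p̂ = 0.414. z = 2.819. Critical: ±2.576. Reject H₀.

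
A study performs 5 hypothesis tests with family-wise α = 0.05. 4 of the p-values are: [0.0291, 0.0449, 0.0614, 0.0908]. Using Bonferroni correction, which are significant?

Bonferroni α = 0.05/5 = 0.01. None of the given p-values are significant.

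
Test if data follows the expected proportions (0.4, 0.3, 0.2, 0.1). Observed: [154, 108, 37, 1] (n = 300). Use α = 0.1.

Expected: [120.0, 90.0, 60.0, 30.0]. χ² = 50.083. df = 3, critical = 6.251. Reject H₀.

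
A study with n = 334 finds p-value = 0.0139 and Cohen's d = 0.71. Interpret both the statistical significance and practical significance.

Statistically significant (p = 0.0139 < 0.05). Cohen's d = 0.71 indicates a medium effect size. Both statistical and practical significance should be considered.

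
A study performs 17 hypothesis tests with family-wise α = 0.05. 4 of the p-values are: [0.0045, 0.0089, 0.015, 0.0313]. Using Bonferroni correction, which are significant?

Bonferroni α = 0.05/17 = 0.00294. None of the given p-values are significant.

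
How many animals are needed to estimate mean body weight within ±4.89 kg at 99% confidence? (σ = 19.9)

n = (z*σ/E)² = (2.576×19.9/4.89)² = 109.9 → n = 110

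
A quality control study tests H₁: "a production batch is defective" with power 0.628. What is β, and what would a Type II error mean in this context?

β = 1 - power = 1 - 0.628 = 0.372. A Type II error is failing to reject H₀ when H₀ is false (false negative) — here, failing to conclude that a production batch is defective when in fact it is true. Consequence: shipping a defective batch — faulty products reach customers.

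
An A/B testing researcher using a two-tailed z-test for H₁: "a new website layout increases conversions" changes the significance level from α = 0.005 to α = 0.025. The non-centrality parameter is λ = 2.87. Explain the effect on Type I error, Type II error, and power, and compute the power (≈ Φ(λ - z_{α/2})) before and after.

Increasing α from 0.005 to 0.025:
• Type I error rate increases (α is the Type I rate by definition).
• Critical value moves from z_{α/2} = 2.807 to 2.241, so power = Φ(λ - z_{α/2}) goes from Φ(2.87 - 2.807) = 0.525 to Φ(2.87 - 2.241) = 0.735.
• Type II error rate β = 1 - power therefore decreases (0.475 → 0.265).
Appropriate when false negatives are costly — here, discarding a layout that would have improved conversions — lost revenue.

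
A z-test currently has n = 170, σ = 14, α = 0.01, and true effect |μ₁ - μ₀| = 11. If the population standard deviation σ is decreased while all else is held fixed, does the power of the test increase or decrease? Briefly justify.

Power increases: a smaller σ shrinks the standard error σ/√n, moving the sampling distribution under H₁ further from the critical value.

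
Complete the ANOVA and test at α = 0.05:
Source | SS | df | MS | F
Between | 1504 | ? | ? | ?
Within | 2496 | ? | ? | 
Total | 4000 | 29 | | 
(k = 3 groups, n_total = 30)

df_between = 2, df_within = 27. MS_between = 752.0, MS_within = 92.44. F = 8.135, F_crit ≈ 3.354. Reject H₀.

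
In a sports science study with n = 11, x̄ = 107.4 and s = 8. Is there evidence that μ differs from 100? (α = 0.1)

t = (x̄ - μ₀)/(s/√n) = (107.4 - 100)/(8/√11) = 3.068. df = 10, critical t = ±1.812. Reject H₀.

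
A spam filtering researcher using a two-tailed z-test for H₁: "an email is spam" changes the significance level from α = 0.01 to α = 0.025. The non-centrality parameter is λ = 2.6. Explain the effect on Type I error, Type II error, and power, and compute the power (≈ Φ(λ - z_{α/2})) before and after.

Increasing α from 0.01 to 0.025:
• Type I error rate increases (α is the Type I rate by definition).
• Critical value moves from z_{α/2} = 2.576 to 2.241, so power = Φ(λ - z_{α/2}) goes from Φ(2.6 - 2.576) = 0.51 to Φ(2.6 - 2.241) = 0.64.
• Type II error rate β = 1 - power therefore decreases (0.49 → 0.36).
Appropriate when false negatives are costly — here, a spam email lands in the inbox.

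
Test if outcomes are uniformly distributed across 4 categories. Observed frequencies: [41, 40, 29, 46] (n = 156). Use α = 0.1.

Expected = 39 each. χ² = Σ(O-E)²/E = 3.949. df = 3, critical value = 6.251. Fail to reject H₀.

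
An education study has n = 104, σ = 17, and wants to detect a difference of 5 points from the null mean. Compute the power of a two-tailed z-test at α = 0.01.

SE = σ/√n = 17/√104 = 1.667. Non-centrality λ = d/SE = 5/1.667 = 2.999. Power ≈ Φ(λ - z_{α/2}) = Φ(2.999 - 2.576) = Φ(0.423) = 0.664.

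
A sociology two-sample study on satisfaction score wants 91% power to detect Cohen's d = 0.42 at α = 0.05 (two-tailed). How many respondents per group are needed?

z_{α/2} = 1.96, z_β = Φ⁻¹(0.91) = 1.341. For small effect (d = 0.42): n per group = 2(z_{α/2} + z_β)²/d² = 2(1.96 + 1.341)²/0.42² = 123.5 → 124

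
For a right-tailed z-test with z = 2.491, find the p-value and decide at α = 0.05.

p = P(Z > 2.491) = 1 - Φ(2.491) ≈ 0.0064. Since p < 0.05, reject H₀ (significant) at α = 0.05.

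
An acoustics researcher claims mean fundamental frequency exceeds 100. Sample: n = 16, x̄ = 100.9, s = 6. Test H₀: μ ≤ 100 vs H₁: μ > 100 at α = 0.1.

t = (100.9 - 100)/(6/√16) = 0.6, df = 15. Critical t = 1.341. Fail to reject H₀.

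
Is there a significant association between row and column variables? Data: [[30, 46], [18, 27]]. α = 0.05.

χ² = 0.003. df = 1, critical = 3.841. Fail to reject H₀. No evidence of dependence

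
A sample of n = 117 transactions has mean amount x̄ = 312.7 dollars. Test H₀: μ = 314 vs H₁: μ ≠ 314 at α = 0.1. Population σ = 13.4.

z = (x̄ - μ₀)/(σ/√n) = (312.7 - 314)/(13.4/√117) = -1.049. Critical value: ±1.645. Since |-1.049| ≤ 1.645, Fail to reject H₀.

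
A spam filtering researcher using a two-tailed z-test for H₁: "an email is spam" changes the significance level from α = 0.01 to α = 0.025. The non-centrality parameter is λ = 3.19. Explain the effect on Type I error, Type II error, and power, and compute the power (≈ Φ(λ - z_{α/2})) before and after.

Increasing α from 0.01 to 0.025:
• Type I error rate increases (α is the Type I rate by definition).
• Critical value moves from z_{α/2} = 2.576 to 2.241, so power = Φ(λ - z_{α/2}) goes from Φ(3.19 - 2.576) = 0.73 to Φ(3.19 - 2.241) = 0.829.
• Type II error rate β = 1 - power therefore decreases (0.27 → 0.171).
Appropriate when false negatives are costly — here, a spam email lands in the inbox.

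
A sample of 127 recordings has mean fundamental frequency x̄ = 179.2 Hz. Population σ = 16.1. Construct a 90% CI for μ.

CI = x̄ ± z*(σ/√n) = 179.2 ± 1.645(16.1/√127) = 179.2 ± 2.35 = (176.85, 181.55)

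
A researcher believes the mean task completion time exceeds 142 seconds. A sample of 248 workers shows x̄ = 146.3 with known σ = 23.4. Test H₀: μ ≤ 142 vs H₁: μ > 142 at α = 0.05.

z = 2.894. Critical value: 1.645. Reject H₀.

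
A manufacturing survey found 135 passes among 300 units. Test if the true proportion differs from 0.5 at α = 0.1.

p̂ = 0.45, p₀ = 0.5. z = (p̂ - p₀)/√(p₀(1-p₀)/n) = -1.732. Critical: ±1.645. Reject H₀.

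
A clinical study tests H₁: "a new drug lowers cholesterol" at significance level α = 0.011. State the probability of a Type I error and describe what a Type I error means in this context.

P(Type I error) = α = 0.011. A Type I error is rejecting H₀ when H₀ is actually true (false positive) — here, concluding that a new drug lowers cholesterol when in fact this is not the case. Consequence: approving an ineffective drug — patients take a useless medication and may skip effective alternatives.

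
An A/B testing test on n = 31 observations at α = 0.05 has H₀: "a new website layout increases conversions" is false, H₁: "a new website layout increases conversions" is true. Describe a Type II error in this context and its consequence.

Type II error: failing to reject H₀ when it is false — concluding that a new website layout increases conversions is not supported when in fact it is. Consequence: discarding a layout that would have improved conversions — lost revenue.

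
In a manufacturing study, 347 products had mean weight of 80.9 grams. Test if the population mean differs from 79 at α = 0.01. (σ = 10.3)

z = (x̄ - μ₀)/(σ/√n) = (80.9 - 79)/(10.3/√347) = 3.436. Critical value: ±2.576. Since |3.436| > 2.576, Reject H₀.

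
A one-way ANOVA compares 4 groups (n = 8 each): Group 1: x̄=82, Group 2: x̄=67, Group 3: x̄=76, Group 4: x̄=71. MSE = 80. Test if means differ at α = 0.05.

Grand mean = 74.0. SS_between = 1008.0, MS_between = 336.0. F = 4.2, F_crit ≈ 2.947. Reject H₀.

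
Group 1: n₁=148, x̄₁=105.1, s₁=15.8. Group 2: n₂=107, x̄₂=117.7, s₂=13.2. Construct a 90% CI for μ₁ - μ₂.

Difference = -12.6. SE = √(15.8²/148 + 13.2²/107) = 1.821. CI = (-15.6, -9.6)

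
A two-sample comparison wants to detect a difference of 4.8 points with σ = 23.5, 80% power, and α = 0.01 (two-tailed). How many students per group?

n per group = 2(z_α/2 + z_β)²σ²/d² = 2×(2.576 + 0.84)²×23.5²/4.8² = 559.4 → n = 560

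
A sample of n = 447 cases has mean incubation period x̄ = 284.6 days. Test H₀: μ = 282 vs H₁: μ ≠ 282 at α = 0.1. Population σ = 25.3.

z = (x̄ - μ₀)/(σ/√n) = (284.6 - 282)/(25.3/√447) = 2.173. Critical value: ±1.645. Since |2.173| > 1.645, Reject H₀.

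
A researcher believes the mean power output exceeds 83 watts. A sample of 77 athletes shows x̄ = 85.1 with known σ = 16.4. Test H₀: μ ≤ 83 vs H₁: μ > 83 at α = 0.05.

z = 1.124. Critical value: 1.645. Fail to reject H₀.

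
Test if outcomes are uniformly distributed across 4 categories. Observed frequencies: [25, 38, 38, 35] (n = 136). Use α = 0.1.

Expected = 34 each. χ² = Σ(O-E)²/E = 3.353. df = 3, critical value = 6.251. Fail to reject H₀.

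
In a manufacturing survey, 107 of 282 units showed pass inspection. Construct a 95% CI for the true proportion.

p̂ = 0.379. CI = p̂ ± z*√(p̂(1-p̂)/n) = (0.323, 0.436)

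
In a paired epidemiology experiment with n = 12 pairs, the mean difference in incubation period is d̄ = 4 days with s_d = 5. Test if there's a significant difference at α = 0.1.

t = d̄/(s_d/√n) = 4/(5/√12) = 2.771. df = 11, critical t = ±1.796. Reject H₀.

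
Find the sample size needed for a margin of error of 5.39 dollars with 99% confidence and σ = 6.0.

n = (z*σ/E)² = (2.576×6.0/5.39)² = 8.2 → n = 9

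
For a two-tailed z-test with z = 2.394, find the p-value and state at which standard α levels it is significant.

p = 2·P(Z > |2.394|) = 2·(1 - Φ(2.394)) ≈ 0.0167. Significant at α = 0.1; Significant at α = 0.05.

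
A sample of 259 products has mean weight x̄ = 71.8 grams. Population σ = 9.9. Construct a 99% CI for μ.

CI = x̄ ± z*(σ/√n) = 71.8 ± 2.576(9.9/√259) = 71.8 ± 1.58 = (70.22, 73.38)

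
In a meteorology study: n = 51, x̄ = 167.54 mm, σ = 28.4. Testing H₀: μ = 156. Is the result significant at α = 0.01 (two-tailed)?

z = (167.54 - 156)/(28.4/√51) = 2.902. Since |z| > 2.576, significant at α = 0.01.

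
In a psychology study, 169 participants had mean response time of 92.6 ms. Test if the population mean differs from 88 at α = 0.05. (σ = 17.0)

z = (x̄ - μ₀)/(σ/√n) = (92.6 - 88)/(17.0/√169) = 3.518. Critical value: ±1.96. Since |3.518| > 1.96, Reject H₀.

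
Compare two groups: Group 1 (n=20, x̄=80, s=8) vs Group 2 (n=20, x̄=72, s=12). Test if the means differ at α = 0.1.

Pooled sp = 10.2. t = 2.481, df = 38. Critical t = ±1.686. Reject H₀.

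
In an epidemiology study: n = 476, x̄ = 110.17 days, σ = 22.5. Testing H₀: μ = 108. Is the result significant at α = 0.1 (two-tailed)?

z = (110.17 - 108)/(22.5/√476) = 2.104. Since |z| > 1.645, significant at α = 0.1.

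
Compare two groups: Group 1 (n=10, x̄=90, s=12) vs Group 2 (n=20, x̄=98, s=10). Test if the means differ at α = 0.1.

Pooled sp = 10.68. t = -1.933, df = 28. Critical t = ±1.701. Reject H₀.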